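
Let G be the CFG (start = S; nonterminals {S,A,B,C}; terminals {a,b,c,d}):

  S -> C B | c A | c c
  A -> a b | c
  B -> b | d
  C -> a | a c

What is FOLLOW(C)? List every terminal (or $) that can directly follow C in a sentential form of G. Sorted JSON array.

FIRST sets, iterate to fixpoint:
round 1:
  A via A→a b: +{a}
  A via A→c: +{c}
  B via B→b: +{b}
  B via B→d: +{d}
  C via C→a: +{a}
  S via S→C B: +{a}
  S via S→c A: +{c}
  FIRST[S]={a,c}  FIRST[A]={a,c}  FIRST[B]={b,d}  FIRST[C]={a}
round 2: (stable)
  FIRST[S]={a,c}  FIRST[A]={a,c}  FIRST[B]={b,d}  FIRST[C]={a}

FOLLOW sets:
FOLLOW(S) := {$}
round 1:
  S→C B: FOLLOW(C) ⊇ FIRST(B) = {b,d}; new: +{b,d}
  S→C B: FOLLOW(B) ⊇ FOLLOW(S) ⊇ {$}; new: +{$}
  S→c A: FOLLOW(A) ⊇ FOLLOW(S) ⊇ {$}; new: +{$}
  FOLLOW[S]={$}  FOLLOW[A]={$}  FOLLOW[B]={$}  FOLLOW[C]={b,d}
round 2: done
  FOLLOW[S]={$}  FOLLOW[A]={$}  FOLLOW[B]={$}  FOLLOW[C]={b,d}

FOLLOW(C) = ["b", "d"]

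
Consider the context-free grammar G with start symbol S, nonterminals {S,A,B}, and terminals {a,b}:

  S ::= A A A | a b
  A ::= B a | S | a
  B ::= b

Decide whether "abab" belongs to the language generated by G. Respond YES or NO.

CNF form of G:
  S -> A X3 | T0 T1
  A -> A X2 | B T0 | T0 T1 | a
  B -> b
  T0 -> a
  T1 -> b
  X2 -> A A
  X3 -> A A

CYK table (by increasing span):
  cell(0,0) a: {A,T0}  orig:{A}
  cell(1,1) b: {B,T1}  orig:{B}
  cell(2,2) a: {A,T0}  orig:{A}
  cell(3,3) b: {B,T1}  orig:{B}
  cell(0,1) ab: {A,S}
  cell(1,2) ba: {A}
  cell(2,3) ab: {A,S}
  cell(0,2) aba: {X2,X3}  orig:{}
  cell(1,3) bab: ∅
  cell(0,3) abab: {X2,X3}  orig:{}

S ∉ T[0,3] ⇒ NO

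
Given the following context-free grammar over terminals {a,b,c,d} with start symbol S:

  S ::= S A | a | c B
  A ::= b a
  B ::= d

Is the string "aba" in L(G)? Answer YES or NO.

Convert to CNF:
  S -> S A | T2 B | a
  A -> T0 T1
  B -> d
  T0 -> b
  T1 -> a
  T2 -> c

CYK table (by increasing span):
  cell(0,0) a: {S,T1}  orig:{S}
  cell(1,1) b: {T0}  orig:{}
  cell(2,2) a: {S,T1}  orig:{S}
  cell(0,1) ab: ∅
  cell(1,2) ba: {A}
  cell(0,2) aba: {S}

S ∈ T[0,2] ⇒ YES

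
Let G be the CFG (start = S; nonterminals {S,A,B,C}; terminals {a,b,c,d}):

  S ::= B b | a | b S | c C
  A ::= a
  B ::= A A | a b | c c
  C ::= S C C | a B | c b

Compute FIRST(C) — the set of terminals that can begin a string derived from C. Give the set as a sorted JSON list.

FIRST iteration:
pass 1:
  A via A→a: +{a}
  B via B→A A: +{a}
  B via B→c c: +{c}
  C via C→a B: +{a}
  C via C→c b: +{c}
  S via S→B b: +{a,c}
  S via S→b S: +{b}
  S: {a,b,c}  A: {a}  B: {a,c}  C: {a,c}
pass 2:
  C via C→S C C: +{b}
  S: {a,b,c}  A: {a}  B: {a,c}  C: {a,b,c}
pass 3: (stable)
  S: {a,b,c}  A: {a}  B: {a,c}  C: {a,b,c}

FIRST(C) = ["a", "b", "c"]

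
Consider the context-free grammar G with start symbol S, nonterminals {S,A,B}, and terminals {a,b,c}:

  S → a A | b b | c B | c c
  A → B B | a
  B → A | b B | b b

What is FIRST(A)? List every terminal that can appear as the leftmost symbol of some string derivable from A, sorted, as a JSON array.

Compute FIRST by fixpoint:
iter 1:
  A via A→a: +{a}
  B via B→A: +{a}
  B via B→b B: +{b}
  S via S→a A: +{a}
  S via S→b b: +{b}
  S via S→c B: +{c}
  FIRST(S)={a,b,c}  FIRST(A)={a}  FIRST(B)={a,b}
iter 2:
  A via A→B B: +{b}
  FIRST(S)={a,b,c}  FIRST(A)={a,b}  FIRST(B)={a,b}
iter 3: (stable)
  FIRST(S)={a,b,c}  FIRST(A)={a,b}  FIRST(B)={a,b}

FIRST(A) = ["a", "b"]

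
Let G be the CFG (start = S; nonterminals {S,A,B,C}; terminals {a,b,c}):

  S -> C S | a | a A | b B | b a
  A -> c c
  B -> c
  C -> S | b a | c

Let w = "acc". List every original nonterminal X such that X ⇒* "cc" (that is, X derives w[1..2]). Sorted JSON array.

CNF form of G:
  S -> C S | T1 A | T2 B | T2 T1 | a
  A -> T0 T0
  B -> c
  C -> C S | T1 A | T2 B | T2 T1 | a | c
  T0 -> c
  T1 -> a
  T2 -> b

CYK table (by increasing span), restricted to cells inside w[1..2]:
  cell(1,1) c: {B,C,T0}  orig:{B,C}
  cell(2,2) c: {B,C,T0}  orig:{B,C}
  cell(1,2) cc: {A}

Original NTs in T[1,2] deriving "cc": ["A"]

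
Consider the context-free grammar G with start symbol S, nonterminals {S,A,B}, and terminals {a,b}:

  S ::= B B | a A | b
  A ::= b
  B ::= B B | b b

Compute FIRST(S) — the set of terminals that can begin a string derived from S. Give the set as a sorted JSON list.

FIRST sets, iterate to fixpoint:
round 1:
  A via A→b: +{b}
  B via B→b b: +{b}
  S via S→B B: +{b}
  S via S→a A: +{a}
  FIRST(S)={a,b}  FIRST(A)={b}  FIRST(B)={b}
round 2: (stable)
  FIRST(S)={a,b}  FIRST(A)={b}  FIRST(B)={b}

FIRST(S) = ["a", "b"]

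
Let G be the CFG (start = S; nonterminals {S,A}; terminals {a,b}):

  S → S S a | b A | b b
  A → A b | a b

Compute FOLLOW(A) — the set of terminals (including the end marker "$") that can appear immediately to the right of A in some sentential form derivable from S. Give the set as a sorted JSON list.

Compute FIRST by fixpoint:
iter 1:
  A via A→a b: +{a}
  S via S→b A: +{b}
  FIRST[S]={b}  FIRST[A]={a}
iter 2: (no change)
  FIRST[S]={b}  FIRST[A]={a}

FOLLOW sets:
seed FOLLOW(S) with $
iter 1:
  A→A b: FOLLOW(A) ⊇ FIRST(b) = {b}; new: +{b}
  S→S S a: FOLLOW(S) ⊇ FIRST(S) = {b}; new: +{b}
  S→S S a: FOLLOW(S) ⊇ FIRST(a) = {a}; new: +{a}
  S→b A: FOLLOW(A) ⊇ FOLLOW(S) ⊇ {$,a,b}; new: +{$,a}
  S: {$,a,b}  A: {$,a,b}
iter 2: (no change)
  S: {$,a,b}  A: {$,a,b}

FOLLOW(A) = ["$", "a", "b"]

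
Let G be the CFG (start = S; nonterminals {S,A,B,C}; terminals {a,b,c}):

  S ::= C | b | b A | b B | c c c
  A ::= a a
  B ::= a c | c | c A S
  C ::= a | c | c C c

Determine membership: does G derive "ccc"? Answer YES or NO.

Convert to CNF:
  S -> T1 X5 | T1 X6 | T2 A | T2 B | a | b | c
  A -> T0 T0
  B -> T0 T1 | T1 X3 | c
  C -> T1 X4 | a | c
  T0 -> a
  T1 -> c
  T2 -> b
  X3 -> A S
  X4 -> C T1
  X5 -> C T1
  X6 -> T1 T1

CYK fill:
  cell(0,0) c: {B,C,S,T1}  orig:{B,C,S}
  cell(1,1) c: {B,C,S,T1}  orig:{B,C,S}
  cell(2,2) c: {B,C,S,T1}  orig:{B,C,S}
  cell(0,1) cc: {X4,X5,X6}  orig:{}
  cell(1,2) cc: {X4,X5,X6}  orig:{}
  cell(0,2) ccc: {C,S}

S ∈ T[0,2] ⇒ YES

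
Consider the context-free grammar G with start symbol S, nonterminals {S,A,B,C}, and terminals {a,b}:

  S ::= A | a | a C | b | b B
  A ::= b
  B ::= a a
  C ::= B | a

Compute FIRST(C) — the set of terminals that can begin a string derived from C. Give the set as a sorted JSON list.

Compute FIRST by fixpoint:
pass 1:
  A via A→b: +{b}
  B via B→a a: +{a}
  C via C→B: +{a}
  S via S→A: +{b}
  S via S→a: +{a}
  S: {a,b}  A: {b}  B: {a}  C: {a}
pass 2: (no change)
  S: {a,b}  A: {b}  B: {a}  C: {a}

FIRST(C) = ["a"]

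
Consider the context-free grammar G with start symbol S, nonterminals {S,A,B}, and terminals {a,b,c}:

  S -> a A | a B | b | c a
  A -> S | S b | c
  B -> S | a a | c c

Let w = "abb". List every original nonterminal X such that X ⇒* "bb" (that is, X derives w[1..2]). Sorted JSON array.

Convert to CNF:
  S -> T1 A | T1 B | T2 T1 | b
  A -> S T0 | T1 A | T1 B | T2 T1 | b | c
  B -> T1 A | T1 B | T1 T1 | T2 T1 | T2 T2 | b
  T0 -> b
  T1 -> a
  T2 -> c

Fill CYK table bottom-up (cells [i..j] with 1 ≤ i ≤ j ≤ 2 only):
  T[1,1] 'b' = {A,B,S,T0}  orig:{A,B,S}
  T[2,2] 'b' = {A,B,S,T0}  orig:{A,B,S}
  T[1,2] 'bb' = {A}

Original NTs in T[1,2] deriving "bb": ["A"]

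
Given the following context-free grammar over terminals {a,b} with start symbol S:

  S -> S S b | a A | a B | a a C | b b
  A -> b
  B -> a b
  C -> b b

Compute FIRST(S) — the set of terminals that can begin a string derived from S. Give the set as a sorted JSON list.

FIRST sets, iterate to fixpoint:
round 1:
  A via A→b: +{b}
  B via B→a b: +{a}
  C via C→b b: +{b}
  S via S→a A: +{a}
  S via S→b b: +{b}
  FIRST(S)={a,b}  FIRST(A)={b}  FIRST(B)={a}  FIRST(C)={b}
round 2: done
  FIRST(S)={a,b}  FIRST(A)={b}  FIRST(B)={a}  FIRST(C)={b}

FIRST(S) = ["a", "b"]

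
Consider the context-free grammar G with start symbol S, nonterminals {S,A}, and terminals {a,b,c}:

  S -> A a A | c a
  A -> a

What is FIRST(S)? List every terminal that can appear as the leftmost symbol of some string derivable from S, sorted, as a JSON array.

FIRST sets, iterate to fixpoint:
[1]
  A via A→a: +{a}
  S via S→A a A: +{a}
  S via S→c a: +{c}
  FIRST[S]={a,c}  FIRST[A]={a}
[2] done
  FIRST[S]={a,c}  FIRST[A]={a}

FIRST(S) = ["a", "c"]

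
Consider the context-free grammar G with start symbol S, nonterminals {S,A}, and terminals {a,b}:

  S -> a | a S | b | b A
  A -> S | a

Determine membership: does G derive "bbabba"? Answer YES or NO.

Convert to CNF:
  S -> T0 S | T1 A | a | b
  A -> T0 S | T1 A | a | b
  T0 -> a
  T1 -> b

CYK table (by increasing span):
  T[0,0] 'b' = {A,S,T1}  orig:{A,S}
  T[1,1] 'b' = {A,S,T1}  orig:{A,S}
  T[2,2] 'a' = {A,S,T0}  orig:{A,S}
  T[3,3] 'b' = {A,S,T1}  orig:{A,S}
  T[4,4] 'b' = {A,S,T1}  orig:{A,S}
  T[5,5] 'a' = {A,S,T0}  orig:{A,S}
  T[0,1] 'bb' = {A,S}
  T[1,2] 'ba' = {A,S}
  T[2,3] 'ab' = {A,S}
  T[3,4] 'bb' = {A,S}
  T[4,5] 'ba' = {A,S}
  T[0,2] 'bba' = {A,S}
  T[1,3] 'bab' = {A,S}
  T[2,4] 'abb' = {A,S}
  T[3,5] 'bba' = {A,S}
  T[0,3] 'bbab' = {A,S}
  T[1,4] 'babb' = {A,S}
  T[2,5] 'abba' = {A,S}
  T[0,4] 'bbabb' = {A,S}
  T[1,5] 'babba' = {A,S}
  T[0,5] 'bbabba' = {A,S}

S ∈ T[0,5] ⇒ YES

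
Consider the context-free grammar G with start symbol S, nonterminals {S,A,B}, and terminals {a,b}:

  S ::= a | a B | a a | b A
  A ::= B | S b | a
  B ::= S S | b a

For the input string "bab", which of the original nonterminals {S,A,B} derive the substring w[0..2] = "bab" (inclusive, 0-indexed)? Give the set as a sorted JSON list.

Convert to CNF:
  S -> T0 A | T1 B | T1 T1 | a
  A -> S S | S T0 | T0 T1 | a
  B -> S S | T0 T1
  T0 -> b
  T1 -> a

CYK table (by increasing span) — only the sub-triangle for w[0..2]:
  T[0,0] 'b' = {T0}  orig:{}
  T[1,1] 'a' = {A,S,T1}  orig:{A,S}
  T[2,2] 'b' = {T0}  orig:{}
  T[0,1] 'ba' = {A,B,S}
  T[1,2] 'ab' = {A}
  T[0,2] 'bab' = {A,S}

Original NTs in T[0,2] deriving "bab": ["A", "S"]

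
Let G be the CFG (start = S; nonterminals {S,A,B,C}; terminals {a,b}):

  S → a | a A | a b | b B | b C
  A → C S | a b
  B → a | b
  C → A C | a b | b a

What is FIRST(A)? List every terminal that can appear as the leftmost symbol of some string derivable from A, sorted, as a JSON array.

FIRST iteration:
[1]
  A via A→a b: +{a}
  B via B→a: +{a}
  B via B→b: +{b}
  C via C→A C: +{a}
  C via C→b a: +{b}
  S via S→a: +{a}
  S via S→b B: +{b}
  FIRST(S)={a,b}  FIRST(A)={a}  FIRST(B)={a,b}  FIRST(C)={a,b}
[2]
  A via A→C S: +{b}
  FIRST(S)={a,b}  FIRST(A)={a,b}  FIRST(B)={a,b}  FIRST(C)={a,b}
[3] done
  FIRST(S)={a,b}  FIRST(A)={a,b}  FIRST(B)={a,b}  FIRST(C)={a,b}

FIRST(A) = ["a", "b"]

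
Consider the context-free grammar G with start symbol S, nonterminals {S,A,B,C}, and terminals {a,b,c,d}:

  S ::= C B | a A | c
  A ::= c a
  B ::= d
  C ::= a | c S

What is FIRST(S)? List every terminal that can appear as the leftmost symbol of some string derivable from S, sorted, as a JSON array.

FIRST iteration:
[1]
  A via A→c a: +{c}
  B via B→d: +{d}
  C via C→a: +{a}
  C via C→c S: +{c}
  S via S→C B: +{a,c}
  FIRST[S]={a,c}  FIRST[A]={c}  FIRST[B]={d}  FIRST[C]={a,c}
[2] (no change)
  FIRST[S]={a,c}  FIRST[A]={c}  FIRST[B]={d}  FIRST[C]={a,c}

FIRST(S) = ["a", "c"]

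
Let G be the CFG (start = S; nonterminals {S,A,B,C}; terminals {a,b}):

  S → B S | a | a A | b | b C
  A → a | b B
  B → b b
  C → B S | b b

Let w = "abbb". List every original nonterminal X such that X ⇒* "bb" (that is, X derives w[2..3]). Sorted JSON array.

CNF form of G:
  S -> B S | T0 C | T1 A | a | b
  A -> T0 B | a
  B -> T0 T0
  C -> B S | T0 T0
  T0 -> b
  T1 -> a

Fill CYK table bottom-up, restricted to cells inside w[2..3]:
  T[2,2] 'b' = {S,T0}  orig:{S}
  T[3,3] 'b' = {S,T0}  orig:{S}
  T[2,3] 'bb' = {B,C}

Original NTs in T[2,3] deriving "bb": ["B", "C"]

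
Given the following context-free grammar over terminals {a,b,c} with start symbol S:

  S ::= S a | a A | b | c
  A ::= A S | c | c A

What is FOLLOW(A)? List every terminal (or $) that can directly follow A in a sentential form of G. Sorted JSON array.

FIRST sets, iterate to fixpoint:
[1]
  A via A→c: +{c}
  S via S→a A: +{a}
  S via S→b: +{b}
  S via S→c: +{c}
  FIRST[S]={a,b,c}  FIRST[A]={c}
[2] (stable)
  FIRST[S]={a,b,c}  FIRST[A]={c}

FOLLOW iteration:
initialize: $ ∈ FOLLOW(S)
iter 1:
  A→A S: FOLLOW(A) ⊇ FIRST(S) = {a,b,c}; new: +{a,b,c}
  A→A S: FOLLOW(S) ⊇ FOLLOW(A) ⊇ {a,b,c}; new: +{a,b,c}
  S→a A: FOLLOW(A) ⊇ FOLLOW(S) ⊇ {$,a,b,c}; new: +{$}
  FOLLOW[S]={$,a,b,c}  FOLLOW[A]={$,a,b,c}
iter 2: — fixpoint
  FOLLOW[S]={$,a,b,c}  FOLLOW[A]={$,a,b,c}

FOLLOW(A) = ["$", "a", "b", "c"]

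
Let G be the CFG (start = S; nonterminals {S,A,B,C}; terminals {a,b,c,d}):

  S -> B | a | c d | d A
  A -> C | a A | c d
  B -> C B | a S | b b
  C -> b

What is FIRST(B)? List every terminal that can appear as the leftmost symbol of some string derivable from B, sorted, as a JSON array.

Compute FIRST by fixpoint:
[1]
  A via A→a A: +{a}
  A via A→c d: +{c}
  B via B→a S: +{a}
  B via B→b b: +{b}
  C via C→b: +{b}
  S via S→B: +{a,b}
  S via S→c d: +{c}
  S via S→d A: +{d}
  S: {a,b,c,d}  A: {a,c}  B: {a,b}  C: {b}
[2]
  A via A→C: +{b}
  S: {a,b,c,d}  A: {a,b,c}  B: {a,b}  C: {b}
[3] (stable)
  S: {a,b,c,d}  A: {a,b,c}  B: {a,b}  C: {b}

FIRST(B) = ["a", "b"]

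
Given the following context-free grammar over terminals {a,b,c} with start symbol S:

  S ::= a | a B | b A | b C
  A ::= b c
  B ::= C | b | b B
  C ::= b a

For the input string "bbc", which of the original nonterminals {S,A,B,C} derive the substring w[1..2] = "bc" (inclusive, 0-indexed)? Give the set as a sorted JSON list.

CNF form of G:
  S -> T0 A | T0 C | T2 B | a
  A -> T0 T1
  B -> T0 B | T0 T2 | b
  C -> T0 T2
  T0 -> b
  T1 -> c
  T2 -> a

CYK table (by increasing span) — only the sub-triangle for w[1..2]:
  [1..1]={B,T0}  "b"  orig:{B}
  [2..2]={T1}  "c"  orig:{}
  [1..2]={A}  "bc"

Original NTs in T[1,2] deriving "bc": ["A"]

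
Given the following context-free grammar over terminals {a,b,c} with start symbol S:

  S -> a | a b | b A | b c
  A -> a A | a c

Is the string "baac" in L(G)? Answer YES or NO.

Convert to CNF:
  S -> T0 T2 | T2 A | T2 T1 | a
  A -> T0 A | T0 T1
  T0 -> a
  T1 -> c
  T2 -> b

CYK fill:
  cell(0,0) b: {T2}  orig:{}
  cell(1,1) a: {S,T0}  orig:{S}
  cell(2,2) a: {S,T0}  orig:{S}
  cell(3,3) c: {T1}  orig:{}
  cell(0,1) ba: ∅
  cell(1,2) aa: ∅
  cell(2,3) ac: {A}
  cell(0,2) baa: ∅
  cell(1,3) aac: {A}
  cell(0,3) baac: {S}

S ∈ T[0,3] ⇒ YES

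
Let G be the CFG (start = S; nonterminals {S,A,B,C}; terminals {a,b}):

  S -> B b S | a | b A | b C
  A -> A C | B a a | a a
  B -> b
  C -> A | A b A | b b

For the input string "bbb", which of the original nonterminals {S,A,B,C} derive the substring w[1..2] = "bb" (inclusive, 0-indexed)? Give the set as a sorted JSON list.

CNF form of G:
  S -> B X5 | T1 A | T1 C | a
  A -> A C | B X2 | T0 T0
  B -> b
  C -> A C | A X3 | B X4 | T0 T0 | T1 T1
  T0 -> a
  T1 -> b
  X2 -> T0 T0
  X3 -> T1 A
  X4 -> T0 T0
  X5 -> T1 S

CYK table (by increasing span) — only the sub-triangle for w[1..2]:
  cell(1,1) b: {B,T1}  orig:{B}
  cell(2,2) b: {B,T1}  orig:{B}
  cell(1,2) bb: {C}

Original NTs in T[1,2] deriving "bb": ["C"]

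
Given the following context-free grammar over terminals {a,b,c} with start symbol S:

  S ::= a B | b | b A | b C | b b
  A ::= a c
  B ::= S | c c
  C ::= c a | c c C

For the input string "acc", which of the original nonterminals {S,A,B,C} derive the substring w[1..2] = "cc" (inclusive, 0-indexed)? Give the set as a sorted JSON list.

Convert to CNF:
  S -> T0 B | T2 A | T2 C | T2 T2 | b
  A -> T0 T1
  B -> T0 B | T1 T1 | T2 A | T2 C | T2 T2 | b
  C -> T1 T0 | T1 X3
  T0 -> a
  T1 -> c
  T2 -> b
  X3 -> T1 C

CYK fill — only the sub-triangle for w[1..2]:
  T[1,1] 'c' = {T1}  orig:{}
  T[2,2] 'c' = {T1}  orig:{}
  T[1,2] 'cc' = {B}

Original NTs in T[1,2] deriving "cc": ["B"]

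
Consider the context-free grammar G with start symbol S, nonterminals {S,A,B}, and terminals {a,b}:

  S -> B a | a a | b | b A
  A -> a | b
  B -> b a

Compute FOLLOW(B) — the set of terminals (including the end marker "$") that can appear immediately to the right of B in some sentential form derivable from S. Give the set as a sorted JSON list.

FIRST sets, iterate to fixpoint:
[1]
  A via A→a: +{a}
  A via A→b: +{b}
  B via B→b a: +{b}
  S via S→B a: +{b}
  S via S→a a: +{a}
  FIRST(S)={a,b}  FIRST(A)={a,b}  FIRST(B)={b}
[2] done
  FIRST(S)={a,b}  FIRST(A)={a,b}  FIRST(B)={b}

Compute FOLLOW by fixpoint:
FOLLOW(S) := {$}
pass 1:
  S→B a: FOLLOW(B) ⊇ FIRST(a) = {a}; new: +{a}
  S→b A: FOLLOW(A) ⊇ FOLLOW(S) ⊇ {$}; new: +{$}
  FOLLOW[S]={$}  FOLLOW[A]={$}  FOLLOW[B]={a}
pass 2: (stable)
  FOLLOW[S]={$}  FOLLOW[A]={$}  FOLLOW[B]={a}

FOLLOW(B) = ["a"]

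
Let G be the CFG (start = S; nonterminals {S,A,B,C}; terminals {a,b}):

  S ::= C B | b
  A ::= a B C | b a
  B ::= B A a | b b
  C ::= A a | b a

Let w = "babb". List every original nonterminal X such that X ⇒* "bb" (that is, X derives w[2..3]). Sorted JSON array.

CNF form of G:
  S -> C B | b
  A -> T0 X2 | T1 T0
  B -> B X3 | T1 T1
  C -> A T0 | T1 T0
  T0 -> a
  T1 -> b
  X2 -> B C
  X3 -> A T0

Fill CYK table bottom-up, restricted to cells inside w[2..3]:
  cell(2,2) b: {S,T1}  orig:{S}
  cell(3,3) b: {S,T1}  orig:{S}
  cell(2,3) bb: {B}

Original NTs in T[2,3] deriving "bb": ["B"]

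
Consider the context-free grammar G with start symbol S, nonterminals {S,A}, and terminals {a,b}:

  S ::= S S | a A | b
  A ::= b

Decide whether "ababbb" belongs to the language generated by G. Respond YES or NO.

CNF form of G:
  S -> S S | T0 A | b
  A -> b
  T0 -> a

CYK fill:
  T[0,0] 'a' = {T0}  orig:{}
  T[1,1] 'b' = {A,S}
  T[2,2] 'a' = {T0}  orig:{}
  T[3,3] 'b' = {A,S}
  T[4,4] 'b' = {A,S}
  T[5,5] 'b' = {A,S}
  T[0,1] 'ab' = {S}
  T[1,2] 'ba' = ∅
  T[2,3] 'ab' = {S}
  T[3,4] 'bb' = {S}
  T[4,5] 'bb' = {S}
  T[0,2] 'aba' = ∅
  T[1,3] 'bab' = {S}
  T[2,4] 'abb' = {S}
  T[3,5] 'bbb' = {S}
  T[0,3] 'abab' = {S}
  T[1,4] 'babb' = {S}
  T[2,5] 'abbb' = {S}
  T[0,4] 'ababb' = {S}
  T[1,5] 'babbb' = {S}
  T[0,5] 'ababbb' = {S}

S ∈ T[0,5] ⇒ YES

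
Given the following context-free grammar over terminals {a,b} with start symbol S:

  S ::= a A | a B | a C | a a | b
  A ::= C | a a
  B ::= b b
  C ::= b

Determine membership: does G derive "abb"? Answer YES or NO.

CNF form of G:
  S -> T0 A | T0 B | T0 C | T0 T0 | b
  A -> T0 T0 | b
  B -> T1 T1
  C -> b
  T0 -> a
  T1 -> b

CYK fill:
  cell(0,0) a: {T0}  orig:{}
  cell(1,1) b: {A,C,S,T1}  orig:{A,C,S}
  cell(2,2) b: {A,C,S,T1}  orig:{A,C,S}
  cell(0,1) ab: {S}
  cell(1,2) bb: {B}
  cell(0,2) abb: {S}

S ∈ T[0,2] ⇒ YES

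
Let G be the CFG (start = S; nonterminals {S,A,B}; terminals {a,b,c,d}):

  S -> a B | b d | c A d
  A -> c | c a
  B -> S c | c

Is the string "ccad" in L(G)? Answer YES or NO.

Convert to CNF:
  S -> T0 X4 | T1 B | T2 T3
  A -> T0 T1 | c
  B -> S T0 | c
  T0 -> c
  T1 -> a
  T2 -> b
  T3 -> d
  X4 -> A T3

Fill CYK table bottom-up:
  [0..0]={A,B,T0}  "c"  orig:{A,B}
  [1..1]={A,B,T0}  "c"  orig:{A,B}
  [2..2]={T1}  "a"  orig:{}
  [3..3]={T3}  "d"  orig:{}
  [0..1]=∅  "cc"
  [1..2]={A}  "ca"
  [2..3]=∅  "ad"
  [0..2]=∅  "cca"
  [1..3]={X4}  "cad"  orig:{}
  [0..3]={S}  "ccad"

S ∈ T[0,3] ⇒ YES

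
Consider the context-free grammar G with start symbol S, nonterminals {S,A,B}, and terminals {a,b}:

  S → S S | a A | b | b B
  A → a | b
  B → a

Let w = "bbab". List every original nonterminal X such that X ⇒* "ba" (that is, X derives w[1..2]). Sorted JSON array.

CNF form of G:
  S -> S S | T0 A | T1 B | b
  A -> a | b
  B -> a
  T0 -> a
  T1 -> b

CYK fill (cells [i..j] with 1 ≤ i ≤ j ≤ 2 only):
  cell(1,1) b: {A,S,T1}  orig:{A,S}
  cell(2,2) a: {A,B,T0}  orig:{A,B}
  cell(1,2) ba: {S}

Original NTs in T[1,2] deriving "ba": ["S"]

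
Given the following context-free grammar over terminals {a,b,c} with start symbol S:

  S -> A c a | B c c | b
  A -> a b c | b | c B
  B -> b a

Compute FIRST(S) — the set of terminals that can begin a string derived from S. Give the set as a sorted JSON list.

Compute FIRST by fixpoint:
round 1:
  A via A→a b c: +{a}
  A via A→b: +{b}
  A via A→c B: +{c}
  B via B→b a: +{b}
  S via S→A c a: +{a,b,c}
  S: {a,b,c}  A: {a,b,c}  B: {b}
round 2: done
  S: {a,b,c}  A: {a,b,c}  B: {b}

FIRST(S) = ["a", "b", "c"]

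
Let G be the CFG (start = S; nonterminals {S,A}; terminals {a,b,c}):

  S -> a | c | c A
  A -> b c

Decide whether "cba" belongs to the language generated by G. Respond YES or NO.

Convert to CNF:
  S -> T1 A | a | c
  A -> T0 T1
  T0 -> b
  T1 -> c

CYK fill:
  [0..0]={S,T1}  "c"  orig:{S}
  [1..1]={T0}  "b"  orig:{}
  [2..2]={S}  "a"
  [0..1]=∅  "cb"
  [1..2]=∅  "ba"
  [0..2]=∅  "cba"

S ∉ T[0,2] ⇒ NO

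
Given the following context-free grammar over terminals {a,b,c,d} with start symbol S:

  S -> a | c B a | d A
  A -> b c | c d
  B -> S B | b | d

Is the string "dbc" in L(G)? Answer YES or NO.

CNF form of G:
  S -> T1 X4 | T2 A | a
  A -> T0 T1 | T1 T2
  B -> S B | b | d
  T0 -> b
  T1 -> c
  T2 -> d
  T3 -> a
  X4 -> B T3

CYK fill:
  T[0,0] 'd' = {B,T2}  orig:{B}
  T[1,1] 'b' = {B,T0}  orig:{B}
  T[2,2] 'c' = {T1}  orig:{}
  T[0,1] 'db' = ∅
  T[1,2] 'bc' = {A}
  T[0,2] 'dbc' = {S}

S ∈ T[0,2] ⇒ YES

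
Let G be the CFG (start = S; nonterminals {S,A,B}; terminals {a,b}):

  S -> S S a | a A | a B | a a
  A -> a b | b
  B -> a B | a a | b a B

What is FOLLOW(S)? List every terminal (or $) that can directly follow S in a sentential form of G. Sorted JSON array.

FIRST sets, iterate to fixpoint:
iter 1:
  A via A→a b: +{a}
  A via A→b: +{b}
  B via B→a B: +{a}
  B via B→b a B: +{b}
  S via S→a A: +{a}
  FIRST(S)={a}  FIRST(A)={a,b}  FIRST(B)={a,b}
iter 2: (stable)
  FIRST(S)={a}  FIRST(A)={a,b}  FIRST(B)={a,b}

FOLLOW sets:
initialize: $ ∈ FOLLOW(S)
round 1:
  S→S S a: FOLLOW(S) ⊇ FIRST(S) = {a}; new: +{a}
  S→a A: FOLLOW(A) ⊇ FOLLOW(S) ⊇ {$,a}; new: +{$,a}
  S→a B: FOLLOW(B) ⊇ FOLLOW(S) ⊇ {$,a}; new: +{$,a}
  S: {$,a}  A: {$,a}  B: {$,a}
round 2: done
  S: {$,a}  A: {$,a}  B: {$,a}

FOLLOW(S) = ["$", "a"]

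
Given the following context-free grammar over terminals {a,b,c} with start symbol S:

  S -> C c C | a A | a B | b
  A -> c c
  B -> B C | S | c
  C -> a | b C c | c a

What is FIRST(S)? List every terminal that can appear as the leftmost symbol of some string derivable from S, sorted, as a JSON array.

FIRST iteration:
round 1:
  A via A→c c: +{c}
  B via B→c: +{c}
  C via C→a: +{a}
  C via C→b C c: +{b}
  C via C→c a: +{c}
  S via S→C c C: +{a,b,c}
  FIRST(S)={a,b,c}  FIRST(A)={c}  FIRST(B)={c}  FIRST(C)={a,b,c}
round 2:
  B via B→S: +{a,b}
  FIRST(S)={a,b,c}  FIRST(A)={c}  FIRST(B)={a,b,c}  FIRST(C)={a,b,c}
round 3: done
  FIRST(S)={a,b,c}  FIRST(A)={c}  FIRST(B)={a,b,c}  FIRST(C)={a,b,c}

FIRST(S) = ["a", "b", "c"]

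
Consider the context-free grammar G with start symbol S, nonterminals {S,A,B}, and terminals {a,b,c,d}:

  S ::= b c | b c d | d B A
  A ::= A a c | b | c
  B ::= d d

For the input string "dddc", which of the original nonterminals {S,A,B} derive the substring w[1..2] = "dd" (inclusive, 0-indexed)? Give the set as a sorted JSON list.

CNF form of G:
  S -> T2 X6 | T3 T1 | T3 X5
  A -> A X4 | b | c
  B -> T2 T2
  T0 -> a
  T1 -> c
  T2 -> d
  T3 -> b
  X4 -> T0 T1
  X5 -> T1 T2
  X6 -> B A

Fill CYK table bottom-up, restricted to cells inside w[1..2]:
  cell(1,1) d: {T2}  orig:{}
  cell(2,2) d: {T2}  orig:{}
  cell(1,2) dd: {B}

Original NTs in T[1,2] deriving "dd": ["B"]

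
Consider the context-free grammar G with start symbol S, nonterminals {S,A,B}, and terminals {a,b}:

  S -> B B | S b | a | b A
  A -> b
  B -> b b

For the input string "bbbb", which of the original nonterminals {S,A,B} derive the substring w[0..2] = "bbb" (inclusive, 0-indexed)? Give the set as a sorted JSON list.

Convert to CNF:
  S -> B B | S T0 | T0 A | a
  A -> b
  B -> T0 T0
  T0 -> b

CYK table (by increasing span) — only the sub-triangle for w[0..2]:
  T[0,0] 'b' = {A,T0}  orig:{A}
  T[1,1] 'b' = {A,T0}  orig:{A}
  T[2,2] 'b' = {A,T0}  orig:{A}
  T[0,1] 'bb' = {B,S}
  T[1,2] 'bb' = {B,S}
  T[0,2] 'bbb' = {S}

Original NTs in T[0,2] deriving "bbb": ["S"]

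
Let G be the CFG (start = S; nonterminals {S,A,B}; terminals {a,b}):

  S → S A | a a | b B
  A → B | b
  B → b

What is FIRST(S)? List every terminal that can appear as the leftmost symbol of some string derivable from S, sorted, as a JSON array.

Compute FIRST by fixpoint:
pass 1:
  A via A→b: +{b}
  B via B→b: +{b}
  S via S→a a: +{a}
  S via S→b B: +{b}
  FIRST[S]={a,b}  FIRST[A]={b}  FIRST[B]={b}
pass 2: done
  FIRST[S]={a,b}  FIRST[A]={b}  FIRST[B]={b}

FIRST(S) = ["a", "b"]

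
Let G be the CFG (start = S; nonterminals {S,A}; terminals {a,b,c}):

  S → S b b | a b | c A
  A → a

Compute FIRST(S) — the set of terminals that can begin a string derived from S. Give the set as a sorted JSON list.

Compute FIRST by fixpoint:
pass 1:
  A via A→a: +{a}
  S via S→a b: +{a}
  S via S→c A: +{c}
  S: {a,c}  A: {a}
pass 2: done
  S: {a,c}  A: {a}

FIRST(S) = ["a", "c"]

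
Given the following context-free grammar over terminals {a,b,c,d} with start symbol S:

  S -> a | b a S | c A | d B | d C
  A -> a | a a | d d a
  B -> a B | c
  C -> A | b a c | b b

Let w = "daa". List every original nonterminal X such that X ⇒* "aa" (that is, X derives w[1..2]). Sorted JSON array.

Convert to CNF:
  S -> T1 B | T1 C | T2 X7 | T3 A | a
  A -> T0 T0 | T1 X4 | a
  B -> T0 B | c
  C -> T0 T0 | T1 X6 | T2 T2 | T2 X5 | a
  T0 -> a
  T1 -> d
  T2 -> b
  T3 -> c
  X4 -> T1 T0
  X5 -> T0 T3
  X6 -> T1 T0
  X7 -> T0 S

CYK fill — only the sub-triangle for w[1..2]:
  T[1,1] 'a' = {A,C,S,T0}  orig:{A,C,S}
  T[2,2] 'a' = {A,C,S,T0}  orig:{A,C,S}
  T[1,2] 'aa' = {A,C,X7}  orig:{A,C}

Original NTs in T[1,2] deriving "aa": ["A", "C"]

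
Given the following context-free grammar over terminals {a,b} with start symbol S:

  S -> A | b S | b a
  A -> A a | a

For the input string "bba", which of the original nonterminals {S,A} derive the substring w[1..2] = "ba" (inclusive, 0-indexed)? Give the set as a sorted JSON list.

Convert to CNF:
  S -> A T0 | T1 S | T1 T0 | a
  A -> A T0 | a
  T0 -> a
  T1 -> b

CYK table (by increasing span), restricted to cells inside w[1..2]:
  T[1,1] 'b' = {T1}  orig:{}
  T[2,2] 'a' = {A,S,T0}  orig:{A,S}
  T[1,2] 'ba' = {S}

Original NTs in T[1,2] deriving "ba": ["S"]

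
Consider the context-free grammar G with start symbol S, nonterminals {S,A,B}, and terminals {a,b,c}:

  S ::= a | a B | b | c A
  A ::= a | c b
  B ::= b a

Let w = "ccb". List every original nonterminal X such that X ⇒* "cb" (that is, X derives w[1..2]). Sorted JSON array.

CNF form of G:
  S -> T0 A | T2 B | a | b
  A -> T0 T1 | a
  B -> T1 T2
  T0 -> c
  T1 -> b
  T2 -> a

CYK table (by increasing span), restricted to cells inside w[1..2]:
  T[1,1] 'c' = {T0}  orig:{}
  T[2,2] 'b' = {S,T1}  orig:{S}
  T[1,2] 'cb' = {A}

Original NTs in T[1,2] deriving "cb": ["A"]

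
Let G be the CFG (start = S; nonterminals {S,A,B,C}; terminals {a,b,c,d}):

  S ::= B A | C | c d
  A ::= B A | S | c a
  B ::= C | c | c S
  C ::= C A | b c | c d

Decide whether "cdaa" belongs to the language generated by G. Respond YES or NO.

Convert to CNF:
  S -> B A | C A | T0 T1 | T1 T3
  A -> B A | C A | T0 T1 | T1 T2 | T1 T3
  B -> C A | T0 T1 | T1 S | T1 T3 | c
  C -> C A | T0 T1 | T1 T3
  T0 -> b
  T1 -> c
  T2 -> a
  T3 -> d

CYK fill:
  T[0,0] 'c' = {B,T1}  orig:{B}
  T[1,1] 'd' = {T3}  orig:{}
  T[2,2] 'a' = {T2}  orig:{}
  T[3,3] 'a' = {T2}  orig:{}
  T[0,1] 'cd' = {A,B,C,S}
  T[1,2] 'da' = ∅
  T[2,3] 'aa' = ∅
  T[0,2] 'cda' = ∅
  T[1,3] 'daa' = ∅
  T[0,3] 'cdaa' = ∅

S ∉ T[0,3] ⇒ NO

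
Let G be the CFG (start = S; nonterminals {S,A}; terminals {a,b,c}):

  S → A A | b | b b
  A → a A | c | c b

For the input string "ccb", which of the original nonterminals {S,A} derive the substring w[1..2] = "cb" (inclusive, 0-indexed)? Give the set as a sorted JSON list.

Convert to CNF:
  S -> A A | T2 T2 | b
  A -> T0 A | T1 T2 | c
  T0 -> a
  T1 -> c
  T2 -> b

Fill CYK table bottom-up, restricted to cells inside w[1..2]:
  [1..1]={A,T1}  "c"  orig:{A}
  [2..2]={S,T2}  "b"  orig:{S}
  [1..2]={A}  "cb"

Original NTs in T[1,2] deriving "cb": ["A"]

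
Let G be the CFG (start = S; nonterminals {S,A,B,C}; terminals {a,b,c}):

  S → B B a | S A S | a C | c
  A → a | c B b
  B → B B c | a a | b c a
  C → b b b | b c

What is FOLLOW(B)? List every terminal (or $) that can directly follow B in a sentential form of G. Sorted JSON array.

Compute FIRST by fixpoint:
[1]
  A via A→a: +{a}
  A via A→c B b: +{c}
  B via B→a a: +{a}
  B via B→b c a: +{b}
  C via C→b b b: +{b}
  S via S→B B a: +{a,b}
  S via S→c: +{c}
  S: {a,b,c}  A: {a,c}  B: {a,b}  C: {b}
[2] done
  S: {a,b,c}  A: {a,c}  B: {a,b}  C: {b}

FOLLOW iteration:
FOLLOW(S) := {$}
[1]
  A→c B b: FOLLOW(B) ⊇ FIRST(b) = {b}; new: +{b}
  B→B B c: FOLLOW(B) ⊇ FIRST(B) = {a,b}; new: +{a}
  B→B B c: FOLLOW(B) ⊇ FIRST(c) = {c}; new: +{c}
  S→S A S: FOLLOW(S) ⊇ FIRST(A) = {a,c}; new: +{a,c}
  S→S A S: FOLLOW(A) ⊇ FIRST(S) = {a,b,c}; new: +{a,b,c}
  S→a C: FOLLOW(C) ⊇ FOLLOW(S) ⊇ {$,a,c}; new: +{$,a,c}
  FOLLOW(S)={$,a,c}  FOLLOW(A)={a,b,c}  FOLLOW(B)={a,b,c}  FOLLOW(C)={$,a,c}
[2] done
  FOLLOW(S)={$,a,c}  FOLLOW(A)={a,b,c}  FOLLOW(B)={a,b,c}  FOLLOW(C)={$,a,c}

FOLLOW(B) = ["a", "b", "c"]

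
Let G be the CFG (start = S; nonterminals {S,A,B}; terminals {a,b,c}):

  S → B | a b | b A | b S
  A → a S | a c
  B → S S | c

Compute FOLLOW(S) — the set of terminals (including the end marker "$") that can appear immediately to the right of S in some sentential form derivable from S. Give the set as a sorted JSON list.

FIRST iteration:
round 1:
  A via A→a S: +{a}
  B via B→c: +{c}
  S via S→B: +{c}
  S via S→a b: +{a}
  S via S→b A: +{b}
  FIRST[S]={a,b,c}  FIRST[A]={a}  FIRST[B]={c}
round 2:
  B via B→S S: +{a,b}
  FIRST[S]={a,b,c}  FIRST[A]={a}  FIRST[B]={a,b,c}
round 3: — fixpoint
  FIRST[S]={a,b,c}  FIRST[A]={a}  FIRST[B]={a,b,c}

FOLLOW iteration:
initialize: $ ∈ FOLLOW(S)
round 1:
  B→S S: FOLLOW(S) ⊇ FIRST(S) = {a,b,c}; new: +{a,b,c}
  S→B: FOLLOW(B) ⊇ FOLLOW(S) ⊇ {$,a,b,c}; new: +{$,a,b,c}
  S→b A: FOLLOW(A) ⊇ FOLLOW(S) ⊇ {$,a,b,c}; new: +{$,a,b,c}
  S: {$,a,b,c}  A: {$,a,b,c}  B: {$,a,b,c}
round 2: — fixpoint
  S: {$,a,b,c}  A: {$,a,b,c}  B: {$,a,b,c}

FOLLOW(S) = ["$", "a", "b", "c"]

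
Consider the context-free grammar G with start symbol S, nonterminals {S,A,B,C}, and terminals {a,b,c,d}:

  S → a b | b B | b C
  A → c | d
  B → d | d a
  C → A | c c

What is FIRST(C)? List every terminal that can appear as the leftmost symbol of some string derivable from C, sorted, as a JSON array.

Compute FIRST by fixpoint:
iter 1:
  A via A→c: +{c}
  A via A→d: +{d}
  B via B→d: +{d}
  C via C→A: +{c,d}
  S via S→a b: +{a}
  S via S→b B: +{b}
  S: {a,b}  A: {c,d}  B: {d}  C: {c,d}
iter 2: (stable)
  S: {a,b}  A: {c,d}  B: {d}  C: {c,d}

FIRST(C) = ["c", "d"]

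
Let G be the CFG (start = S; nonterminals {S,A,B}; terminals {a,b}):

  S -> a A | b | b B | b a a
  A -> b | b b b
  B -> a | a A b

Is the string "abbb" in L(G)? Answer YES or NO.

Convert to CNF:
  S -> T0 B | T0 X4 | T1 A | b
  A -> T0 X2 | b
  B -> T1 X3 | a
  T0 -> b
  T1 -> a
  X2 -> T0 T0
  X3 -> A T0
  X4 -> T1 T1

Fill CYK table bottom-up:
  cell(0,0) a: {B,T1}  orig:{B}
  cell(1,1) b: {A,S,T0}  orig:{A,S}
  cell(2,2) b: {A,S,T0}  orig:{A,S}
  cell(3,3) b: {A,S,T0}  orig:{A,S}
  cell(0,1) ab: {S}
  cell(1,2) bb: {X2,X3}  orig:{}
  cell(2,3) bb: {X2,X3}  orig:{}
  cell(0,2) abb: {B}
  cell(1,3) bbb: {A}
  cell(0,3) abbb: {S}

S ∈ T[0,3] ⇒ YES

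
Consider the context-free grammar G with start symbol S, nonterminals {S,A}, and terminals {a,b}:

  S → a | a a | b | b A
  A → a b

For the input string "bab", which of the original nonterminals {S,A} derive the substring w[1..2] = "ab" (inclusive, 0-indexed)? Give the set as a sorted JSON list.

CNF form of G:
  S -> T0 T0 | T1 A | a | b
  A -> T0 T1
  T0 -> a
  T1 -> b

CYK table (by increasing span) — only the sub-triangle for w[1..2]:
  [1..1]={S,T0}  "a"  orig:{S}
  [2..2]={S,T1}  "b"  orig:{S}
  [1..2]={A}  "ab"

Original NTs in T[1,2] deriving "ab": ["A"]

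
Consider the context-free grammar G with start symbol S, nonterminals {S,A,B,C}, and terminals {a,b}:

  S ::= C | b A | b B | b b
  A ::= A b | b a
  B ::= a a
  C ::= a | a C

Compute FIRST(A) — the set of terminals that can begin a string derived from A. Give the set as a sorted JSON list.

Compute FIRST by fixpoint:
[1]
  A via A→b a: +{b}
  B via B→a a: +{a}
  C via C→a: +{a}
  S via S→C: +{a}
  S via S→b A: +{b}
  FIRST[S]={a,b}  FIRST[A]={b}  FIRST[B]={a}  FIRST[C]={a}
[2] done
  FIRST[S]={a,b}  FIRST[A]={b}  FIRST[B]={a}  FIRST[C]={a}

FIRST(A) = ["b"]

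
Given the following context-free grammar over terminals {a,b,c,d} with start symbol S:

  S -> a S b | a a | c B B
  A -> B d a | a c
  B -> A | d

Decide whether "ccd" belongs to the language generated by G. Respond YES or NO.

CNF form of G:
  S -> T1 T1 | T1 X6 | T2 X7
  A -> B X4 | T1 T2
  B -> B X5 | T1 T2 | d
  T0 -> d
  T1 -> a
  T2 -> c
  T3 -> b
  X4 -> T0 T1
  X5 -> T0 T1
  X6 -> S T3
  X7 -> B B

CYK fill:
  cell(0,0) c: {T2}  orig:{}
  cell(1,1) c: {T2}  orig:{}
  cell(2,2) d: {B,T0}  orig:{B}
  cell(0,1) cc: ∅
  cell(1,2) cd: ∅
  cell(0,2) ccd: ∅

S ∉ T[0,2] ⇒ NO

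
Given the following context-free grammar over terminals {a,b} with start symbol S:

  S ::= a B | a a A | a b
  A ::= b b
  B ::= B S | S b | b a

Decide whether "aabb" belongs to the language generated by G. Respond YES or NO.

Convert to CNF:
  S -> T1 B | T1 T0 | T1 X2
  A -> T0 T0
  B -> B S | S T0 | T0 T1
  T0 -> b
  T1 -> a
  X2 -> T1 A

Fill CYK table bottom-up:
  T[0,0] 'a' = {T1}  orig:{}
  T[1,1] 'a' = {T1}  orig:{}
  T[2,2] 'b' = {T0}  orig:{}
  T[3,3] 'b' = {T0}  orig:{}
  T[0,1] 'aa' = ∅
  T[1,2] 'ab' = {S}
  T[2,3] 'bb' = {A}
  T[0,2] 'aab' = ∅
  T[1,3] 'abb' = {B,X2}  orig:{B}
  T[0,3] 'aabb' = {S}

S ∈ T[0,3] ⇒ YES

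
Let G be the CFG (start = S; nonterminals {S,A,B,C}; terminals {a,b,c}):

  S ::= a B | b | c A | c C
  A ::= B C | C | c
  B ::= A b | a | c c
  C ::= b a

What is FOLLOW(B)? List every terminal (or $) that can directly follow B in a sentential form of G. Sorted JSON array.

FIRST iteration:
[1]
  A via A→c: +{c}
  B via B→A b: +{c}
  B via B→a: +{a}
  C via C→b a: +{b}
  S via S→a B: +{a}
  S via S→b: +{b}
  S via S→c A: +{c}
  S: {a,b,c}  A: {c}  B: {a,c}  C: {b}
[2]
  A via A→B C: +{a}
  A via A→C: +{b}
  B via B→A b: +{b}
  S: {a,b,c}  A: {a,b,c}  B: {a,b,c}  C: {b}
[3] — fixpoint
  S: {a,b,c}  A: {a,b,c}  B: {a,b,c}  C: {b}

FOLLOW iteration:
FOLLOW(S) := {$}
iter 1:
  A→B C: FOLLOW(B) ⊇ FIRST(C) = {b}; new: +{b}
  B→A b: FOLLOW(A) ⊇ FIRST(b) = {b}; new: +{b}
  S→a B: FOLLOW(B) ⊇ FOLLOW(S) ⊇ {$}; new: +{$}
  S→c A: FOLLOW(A) ⊇ FOLLOW(S) ⊇ {$}; new: +{$}
  S→c C: FOLLOW(C) ⊇ FOLLOW(S) ⊇ {$}; new: +{$}
  FOLLOW(S)={$}  FOLLOW(A)={$,b}  FOLLOW(B)={$,b}  FOLLOW(C)={$}
iter 2:
  A→B C: FOLLOW(C) ⊇ FOLLOW(A) ⊇ {$,b}; new: +{b}
  FOLLOW(S)={$}  FOLLOW(A)={$,b}  FOLLOW(B)={$,b}  FOLLOW(C)={$,b}
iter 3: (no change)
  FOLLOW(S)={$}  FOLLOW(A)={$,b}  FOLLOW(B)={$,b}  FOLLOW(C)={$,b}

FOLLOW(B) = ["$", "b"]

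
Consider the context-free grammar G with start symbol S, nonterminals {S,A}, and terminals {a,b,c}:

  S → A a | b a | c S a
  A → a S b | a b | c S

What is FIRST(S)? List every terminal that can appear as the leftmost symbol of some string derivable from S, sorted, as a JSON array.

FIRST sets, iterate to fixpoint:
iter 1:
  A via A→a S b: +{a}
  A via A→c S: +{c}
  S via S→A a: +{a,c}
  S via S→b a: +{b}
  FIRST(S)={a,b,c}  FIRST(A)={a,c}
iter 2: — fixpoint
  FIRST(S)={a,b,c}  FIRST(A)={a,c}

FIRST(S) = ["a", "b", "c"]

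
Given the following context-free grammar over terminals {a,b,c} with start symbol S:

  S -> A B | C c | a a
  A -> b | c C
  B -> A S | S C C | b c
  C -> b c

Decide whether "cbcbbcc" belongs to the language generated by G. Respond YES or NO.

Convert to CNF:
  S -> A B | C T0 | T2 T2
  A -> T0 C | b
  B -> A S | S X3 | T1 T0
  C -> T1 T0
  T0 -> c
  T1 -> b
  T2 -> a
  X3 -> C C

CYK table (by increasing span):
  T[0,0] 'c' = {T0}  orig:{}
  T[1,1] 'b' = {A,T1}  orig:{A}
  T[2,2] 'c' = {T0}  orig:{}
  T[3,3] 'b' = {A,T1}  orig:{A}
  T[4,4] 'b' = {A,T1}  orig:{A}
  T[5,5] 'c' = {T0}  orig:{}
  T[6,6] 'c' = {T0}  orig:{}
  T[0,1] 'cb' = ∅
  T[1,2] 'bc' = {B,C}
  T[2,3] 'cb' = ∅
  T[3,4] 'bb' = ∅
  T[4,5] 'bc' = {B,C}
  T[5,6] 'cc' = ∅
  T[0,2] 'cbc' = {A}
  T[1,3] 'bcb' = ∅
  T[2,4] 'cbb' = ∅
  T[3,5] 'bbc' = {S}
  T[4,6] 'bcc' = {S}
  T[0,3] 'cbcb' = ∅
  T[1,4] 'bcbb' = ∅
  T[2,5] 'cbbc' = ∅
  T[3,6] 'bbcc' = {B}
  T[0,4] 'cbcbb' = ∅
  T[1,5] 'bcbbc' = ∅
  T[2,6] 'cbbcc' = ∅
  T[0,5] 'cbcbbc' = {B}
  T[1,6] 'bcbbcc' = ∅
  T[0,6] 'cbcbbcc' = {S}

S ∈ T[0,6] ⇒ YES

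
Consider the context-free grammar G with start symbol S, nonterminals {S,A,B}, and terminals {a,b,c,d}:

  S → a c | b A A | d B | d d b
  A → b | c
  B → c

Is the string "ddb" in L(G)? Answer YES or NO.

Convert to CNF:
  S -> T0 T1 | T2 X4 | T3 B | T3 X5
  A -> b | c
  B -> c
  T0 -> a
  T1 -> c
  T2 -> b
  T3 -> d
  X4 -> A A
  X5 -> T3 T2

CYK fill:
  cell(0,0) d: {T3}  orig:{}
  cell(1,1) d: {T3}  orig:{}
  cell(2,2) b: {A,T2}  orig:{A}
  cell(0,1) dd: ∅
  cell(1,2) db: {X5}  orig:{}
  cell(0,2) ddb: {S}

S ∈ T[0,2] ⇒ YES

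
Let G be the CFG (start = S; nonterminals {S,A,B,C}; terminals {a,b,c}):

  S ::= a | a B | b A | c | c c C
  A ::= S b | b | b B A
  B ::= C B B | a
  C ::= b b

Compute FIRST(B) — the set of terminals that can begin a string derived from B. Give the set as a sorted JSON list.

FIRST iteration:
round 1:
  A via A→b: +{b}
  B via B→a: +{a}
  C via C→b b: +{b}
  S via S→a: +{a}
  S via S→b A: +{b}
  S via S→c: +{c}
  S: {a,b,c}  A: {b}  B: {a}  C: {b}
round 2:
  A via A→S b: +{a,c}
  B via B→C B B: +{b}
  S: {a,b,c}  A: {a,b,c}  B: {a,b}  C: {b}
round 3: (no change)
  S: {a,b,c}  A: {a,b,c}  B: {a,b}  C: {b}

FIRST(B) = ["a", "b"]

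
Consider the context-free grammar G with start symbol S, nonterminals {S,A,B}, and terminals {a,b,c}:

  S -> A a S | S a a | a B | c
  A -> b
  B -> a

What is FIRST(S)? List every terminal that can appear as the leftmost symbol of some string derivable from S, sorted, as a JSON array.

FIRST iteration:
pass 1:
  A via A→b: +{b}
  B via B→a: +{a}
  S via S→A a S: +{b}
  S via S→a B: +{a}
  S via S→c: +{c}
  FIRST(S)={a,b,c}  FIRST(A)={b}  FIRST(B)={a}
pass 2: — fixpoint
  FIRST(S)={a,b,c}  FIRST(A)={b}  FIRST(B)={a}

FIRST(S) = ["a", "b", "c"]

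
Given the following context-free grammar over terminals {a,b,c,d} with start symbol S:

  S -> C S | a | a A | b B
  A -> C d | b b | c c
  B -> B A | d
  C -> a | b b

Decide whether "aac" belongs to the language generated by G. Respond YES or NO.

CNF form of G:
  S -> C S | T1 B | T3 A | a
  A -> C T0 | T1 T1 | T2 T2
  B -> B A | d
  C -> T1 T1 | a
  T0 -> d
  T1 -> b
  T2 -> c
  T3 -> a

Fill CYK table bottom-up:
  cell(0,0) a: {C,S,T3}  orig:{C,S}
  cell(1,1) a: {C,S,T3}  orig:{C,S}
  cell(2,2) c: {T2}  orig:{}
  cell(0,1) aa: {S}
  cell(1,2) ac: ∅
  cell(0,2) aac: ∅

S ∉ T[0,2] ⇒ NO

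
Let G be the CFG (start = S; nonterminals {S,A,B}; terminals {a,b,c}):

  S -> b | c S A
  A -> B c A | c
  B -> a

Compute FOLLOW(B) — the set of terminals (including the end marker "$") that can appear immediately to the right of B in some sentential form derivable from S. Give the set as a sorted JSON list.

FIRST iteration:
[1]
  A via A→c: +{c}
  B via B→a: +{a}
  S via S→b: +{b}
  S via S→c S A: +{c}
  S: {b,c}  A: {c}  B: {a}
[2]
  A via A→B c A: +{a}
  S: {b,c}  A: {a,c}  B: {a}
[3] (stable)
  S: {b,c}  A: {a,c}  B: {a}

FOLLOW sets:
FOLLOW(S) := {$}
round 1:
  A→B c A: FOLLOW(B) ⊇ FIRST(c) = {c}; new: +{c}
  S→c S A: FOLLOW(S) ⊇ FIRST(A) = {a,c}; new: +{a,c}
  S→c S A: FOLLOW(A) ⊇ FOLLOW(S) ⊇ {$,a,c}; new: +{$,a,c}
  FOLLOW[S]={$,a,c}  FOLLOW[A]={$,a,c}  FOLLOW[B]={c}
round 2: (stable)
  FOLLOW[S]={$,a,c}  FOLLOW[A]={$,a,c}  FOLLOW[B]={c}

FOLLOW(B) = ["c"]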